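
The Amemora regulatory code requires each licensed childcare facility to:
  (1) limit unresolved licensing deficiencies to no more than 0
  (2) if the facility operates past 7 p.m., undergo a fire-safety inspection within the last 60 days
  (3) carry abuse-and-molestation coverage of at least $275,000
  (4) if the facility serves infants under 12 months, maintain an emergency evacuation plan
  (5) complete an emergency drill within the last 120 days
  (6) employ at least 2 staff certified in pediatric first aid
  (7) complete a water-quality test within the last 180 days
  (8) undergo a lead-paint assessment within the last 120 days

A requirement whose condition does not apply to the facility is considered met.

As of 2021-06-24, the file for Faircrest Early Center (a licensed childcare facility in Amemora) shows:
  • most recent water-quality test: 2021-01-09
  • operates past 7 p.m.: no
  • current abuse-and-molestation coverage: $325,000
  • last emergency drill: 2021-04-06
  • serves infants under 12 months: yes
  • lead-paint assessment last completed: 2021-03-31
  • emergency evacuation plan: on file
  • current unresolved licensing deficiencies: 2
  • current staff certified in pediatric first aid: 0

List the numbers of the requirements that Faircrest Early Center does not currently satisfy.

1, 6

1. unresolved licensing deficiencies 2 > 0 → not met
2. condition 'operates past 7 p.m.' does not hold → requirement n/a → met
3. abuse-and-molestation coverage $325,000 ≥ $275,000 → met
4. condition 'serves infants under 12 months' holds; emergency evacuation plan present → met
5. emergency drill 79 days ago vs limit 120 → met
6. staff certified in pediatric first aid 0 < 2 → not met
7. water-quality test 166 days ago vs limit 180 → met
8. lead-paint assessment 85 days ago vs limit 120 → met
Not met: 1, 6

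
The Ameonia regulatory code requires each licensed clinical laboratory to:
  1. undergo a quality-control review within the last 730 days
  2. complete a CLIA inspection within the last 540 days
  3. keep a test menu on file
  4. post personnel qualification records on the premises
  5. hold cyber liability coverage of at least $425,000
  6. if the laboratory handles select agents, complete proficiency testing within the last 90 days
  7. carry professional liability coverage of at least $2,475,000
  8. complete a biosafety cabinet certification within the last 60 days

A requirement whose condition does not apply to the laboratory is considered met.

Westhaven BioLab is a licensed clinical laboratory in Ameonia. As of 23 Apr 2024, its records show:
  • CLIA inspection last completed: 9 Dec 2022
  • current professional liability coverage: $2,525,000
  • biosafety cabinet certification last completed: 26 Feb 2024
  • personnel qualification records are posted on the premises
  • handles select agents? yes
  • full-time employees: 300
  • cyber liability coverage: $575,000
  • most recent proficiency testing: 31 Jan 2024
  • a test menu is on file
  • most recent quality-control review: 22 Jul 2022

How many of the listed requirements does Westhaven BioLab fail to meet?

0

1. quality-control review 641 days ago vs limit 730 → met
2. CLIA inspection 501 days ago vs limit 540 → met
3. test menu present → met
4. personnel qualification records present → met
5. cyber liability coverage $575,000 ≥ $425,000 → met
6. condition 'handles select agents' holds; proficiency testing 83 days ago vs limit 90 → met
7. professional liability coverage $2,525,000 ≥ $2,475,000 → met
8. biosafety cabinet certification 57 days ago vs limit 60 → met
Not met: 0 of 8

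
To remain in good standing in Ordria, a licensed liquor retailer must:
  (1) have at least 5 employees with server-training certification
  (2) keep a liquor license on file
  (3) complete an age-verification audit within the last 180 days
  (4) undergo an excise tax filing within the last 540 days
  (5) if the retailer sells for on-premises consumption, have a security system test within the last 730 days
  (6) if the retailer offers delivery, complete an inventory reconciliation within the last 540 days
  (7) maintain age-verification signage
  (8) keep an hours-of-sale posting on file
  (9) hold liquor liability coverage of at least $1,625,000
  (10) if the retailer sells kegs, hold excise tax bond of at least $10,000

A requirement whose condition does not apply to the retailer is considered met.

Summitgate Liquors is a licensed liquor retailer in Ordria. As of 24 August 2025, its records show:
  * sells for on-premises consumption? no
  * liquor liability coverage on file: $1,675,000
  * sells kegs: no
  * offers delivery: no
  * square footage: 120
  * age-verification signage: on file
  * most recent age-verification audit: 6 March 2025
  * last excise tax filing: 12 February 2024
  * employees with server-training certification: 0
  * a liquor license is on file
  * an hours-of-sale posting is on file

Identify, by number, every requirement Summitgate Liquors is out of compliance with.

1, 4

1. employees with server-training certification 0 < 5 → not met
2. liquor license present → met
3. age-verification audit 171 days ago vs limit 180 → met
4. excise tax filing 559 days ago vs limit 540 → not met
5. condition 'sells for on-premises consumption' does not hold → requirement n/a → met
6. condition 'offers delivery' does not hold → requirement n/a → met
7. age-verification signage present → met
8. hours-of-sale posting present → met
9. liquor liability coverage $1,675,000 ≥ $1,625,000 → met
10. condition 'sells kegs' does not hold → requirement n/a → met
Not met: 1, 4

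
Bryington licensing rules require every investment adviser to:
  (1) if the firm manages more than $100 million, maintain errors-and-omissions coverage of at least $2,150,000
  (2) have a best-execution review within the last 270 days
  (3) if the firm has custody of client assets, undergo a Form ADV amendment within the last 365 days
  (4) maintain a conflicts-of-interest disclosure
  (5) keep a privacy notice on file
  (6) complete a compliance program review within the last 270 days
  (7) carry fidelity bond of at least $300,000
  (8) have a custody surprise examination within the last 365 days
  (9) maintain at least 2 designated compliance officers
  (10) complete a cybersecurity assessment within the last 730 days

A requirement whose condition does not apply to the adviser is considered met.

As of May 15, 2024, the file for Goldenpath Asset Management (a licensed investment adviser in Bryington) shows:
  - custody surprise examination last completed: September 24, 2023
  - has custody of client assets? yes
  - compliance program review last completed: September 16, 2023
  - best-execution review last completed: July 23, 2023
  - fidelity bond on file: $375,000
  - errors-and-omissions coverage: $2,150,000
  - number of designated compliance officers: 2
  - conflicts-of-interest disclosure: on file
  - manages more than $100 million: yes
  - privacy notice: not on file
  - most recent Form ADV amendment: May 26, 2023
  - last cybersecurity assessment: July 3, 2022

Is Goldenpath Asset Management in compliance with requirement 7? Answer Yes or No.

Yes

7. fidelity bond $375,000 ≥ $300,000 → met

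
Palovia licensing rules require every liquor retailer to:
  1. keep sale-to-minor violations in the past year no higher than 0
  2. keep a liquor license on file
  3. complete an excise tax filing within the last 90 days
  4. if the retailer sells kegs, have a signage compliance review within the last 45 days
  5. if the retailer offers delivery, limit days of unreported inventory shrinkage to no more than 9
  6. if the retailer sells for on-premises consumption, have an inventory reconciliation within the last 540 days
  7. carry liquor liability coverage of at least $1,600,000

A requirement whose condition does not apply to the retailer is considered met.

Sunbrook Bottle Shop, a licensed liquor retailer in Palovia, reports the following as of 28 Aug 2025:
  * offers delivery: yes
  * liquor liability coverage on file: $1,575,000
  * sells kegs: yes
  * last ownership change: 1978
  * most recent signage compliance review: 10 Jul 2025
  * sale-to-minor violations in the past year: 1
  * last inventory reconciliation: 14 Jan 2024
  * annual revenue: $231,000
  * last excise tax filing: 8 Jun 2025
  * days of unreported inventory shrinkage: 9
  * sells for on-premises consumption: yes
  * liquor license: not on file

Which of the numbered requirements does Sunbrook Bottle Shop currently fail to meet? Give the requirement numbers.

1. sale-to-minor violations in the past year 1 > 0 → not met
2. liquor license absent → not met
3. excise tax filing 81 days ago vs limit 90 → met
4. condition 'sells kegs' holds; signage compliance review 49 days ago vs limit 45 → not met
5. condition 'offers delivery' holds; days of unreported inventory shrinkage 9 ≤ 9 → met
6. condition 'sells for on-premises consumption' holds; inventory reconciliation 592 days ago vs limit 540 → not met
7. liquor liability coverage $1,575,000 < $1,600,000 → not met
Not met: 1, 2, 4, 6, 7

1, 2, 4, 6, 7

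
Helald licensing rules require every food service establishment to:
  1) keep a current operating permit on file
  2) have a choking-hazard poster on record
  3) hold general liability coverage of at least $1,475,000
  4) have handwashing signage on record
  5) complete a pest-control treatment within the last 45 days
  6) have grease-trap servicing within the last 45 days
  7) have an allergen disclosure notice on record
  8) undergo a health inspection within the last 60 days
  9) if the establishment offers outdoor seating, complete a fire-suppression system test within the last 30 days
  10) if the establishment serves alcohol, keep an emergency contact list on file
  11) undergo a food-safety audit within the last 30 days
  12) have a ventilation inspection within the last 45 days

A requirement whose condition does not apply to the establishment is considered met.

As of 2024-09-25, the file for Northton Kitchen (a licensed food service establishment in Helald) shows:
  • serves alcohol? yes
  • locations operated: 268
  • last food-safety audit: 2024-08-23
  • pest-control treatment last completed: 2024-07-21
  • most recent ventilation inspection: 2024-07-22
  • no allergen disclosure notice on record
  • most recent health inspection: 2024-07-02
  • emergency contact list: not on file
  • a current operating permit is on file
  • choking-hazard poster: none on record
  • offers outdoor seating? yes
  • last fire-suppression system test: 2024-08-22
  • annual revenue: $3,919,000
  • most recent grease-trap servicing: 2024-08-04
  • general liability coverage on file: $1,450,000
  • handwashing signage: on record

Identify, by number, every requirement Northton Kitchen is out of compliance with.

2, 3, 5, 6, 7, 8, 9, 10, 11, 12

1. current operating permit present → met
2. choking-hazard poster absent → not met
3. general liability coverage $1,450,000 < $1,475,000 → not met
4. handwashing signage present → met
5. pest-control treatment 66 days ago vs limit 45 → not met
6. grease-trap servicing 52 days ago vs limit 45 → not met
7. allergen disclosure notice absent → not met
8. health inspection 85 days ago vs limit 60 → not met
9. condition 'offers outdoor seating' holds; fire-suppression system test 34 days ago vs limit 30 → not met
10. condition 'serves alcohol' holds; emergency contact list absent → not met
11. food-safety audit 33 days ago vs limit 30 → not met
12. ventilation inspection 65 days ago vs limit 45 → not met
Not met: 2, 3, 5, 6, 7, 8, 9, 10, 11, 12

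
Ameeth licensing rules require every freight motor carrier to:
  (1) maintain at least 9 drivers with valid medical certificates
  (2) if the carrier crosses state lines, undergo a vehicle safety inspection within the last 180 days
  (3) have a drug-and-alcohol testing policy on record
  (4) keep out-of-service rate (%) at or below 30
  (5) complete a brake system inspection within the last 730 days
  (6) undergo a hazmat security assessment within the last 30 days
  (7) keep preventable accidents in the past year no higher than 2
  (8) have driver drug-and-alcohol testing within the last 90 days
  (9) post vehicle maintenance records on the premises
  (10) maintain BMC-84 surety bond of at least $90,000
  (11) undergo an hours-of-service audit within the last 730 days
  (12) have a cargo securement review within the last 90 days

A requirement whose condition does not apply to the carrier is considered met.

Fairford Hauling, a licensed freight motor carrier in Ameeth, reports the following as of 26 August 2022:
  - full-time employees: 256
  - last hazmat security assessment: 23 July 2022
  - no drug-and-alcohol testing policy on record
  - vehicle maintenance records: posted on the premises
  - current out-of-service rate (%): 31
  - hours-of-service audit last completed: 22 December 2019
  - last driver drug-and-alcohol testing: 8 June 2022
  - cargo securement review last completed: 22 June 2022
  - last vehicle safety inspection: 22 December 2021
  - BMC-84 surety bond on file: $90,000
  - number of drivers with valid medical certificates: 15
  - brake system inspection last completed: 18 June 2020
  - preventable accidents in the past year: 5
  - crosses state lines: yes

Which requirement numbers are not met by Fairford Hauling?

2, 3, 4, 5, 6, 7, 11

1. drivers with valid medical certificates 15 ≥ 9 → met
2. condition 'crosses state lines' holds; vehicle safety inspection 247 days ago vs limit 180 → not met
3. drug-and-alcohol testing policy absent → not met
4. out-of-service rate (%) 31 > 30 → not met
5. brake system inspection 799 days ago vs limit 730 → not met
6. hazmat security assessment 34 days ago vs limit 30 → not met
7. preventable accidents in the past year 5 > 2 → not met
8. driver drug-and-alcohol testing 79 days ago vs limit 90 → met
9. vehicle maintenance records present → met
10. BMC-84 surety bond $90,000 ≥ $90,000 → met
11. hours-of-service audit 978 days ago vs limit 730 → not met
12. cargo securement review 65 days ago vs limit 90 → met
Not met: 2, 3, 4, 5, 6, 7, 11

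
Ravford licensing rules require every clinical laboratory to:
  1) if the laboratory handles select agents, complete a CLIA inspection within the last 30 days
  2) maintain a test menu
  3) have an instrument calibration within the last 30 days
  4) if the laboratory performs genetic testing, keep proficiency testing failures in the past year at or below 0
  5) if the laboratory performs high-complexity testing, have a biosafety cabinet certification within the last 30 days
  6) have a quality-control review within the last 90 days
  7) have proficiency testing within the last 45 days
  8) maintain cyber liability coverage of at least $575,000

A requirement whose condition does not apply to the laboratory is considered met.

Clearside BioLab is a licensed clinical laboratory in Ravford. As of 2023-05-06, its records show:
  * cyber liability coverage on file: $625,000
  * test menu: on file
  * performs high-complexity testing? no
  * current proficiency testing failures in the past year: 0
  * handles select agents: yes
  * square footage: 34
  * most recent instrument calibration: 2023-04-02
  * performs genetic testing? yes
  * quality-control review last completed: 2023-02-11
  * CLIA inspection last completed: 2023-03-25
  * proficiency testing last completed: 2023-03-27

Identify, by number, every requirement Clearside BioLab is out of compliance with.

1. condition 'handles select agents' holds; CLIA inspection 42 days ago vs limit 30 → not met
2. test menu present → met
3. instrument calibration 34 days ago vs limit 30 → not met
4. condition 'performs genetic testing' holds; proficiency testing failures in the past year 0 ≤ 0 → met
5. condition 'performs high-complexity testing' does not hold → requirement n/a → met
6. quality-control review 84 days ago vs limit 90 → met
7. proficiency testing 40 days ago vs limit 45 → met
8. cyber liability coverage $625,000 ≥ $575,000 → met
Not met: 1, 3

1, 3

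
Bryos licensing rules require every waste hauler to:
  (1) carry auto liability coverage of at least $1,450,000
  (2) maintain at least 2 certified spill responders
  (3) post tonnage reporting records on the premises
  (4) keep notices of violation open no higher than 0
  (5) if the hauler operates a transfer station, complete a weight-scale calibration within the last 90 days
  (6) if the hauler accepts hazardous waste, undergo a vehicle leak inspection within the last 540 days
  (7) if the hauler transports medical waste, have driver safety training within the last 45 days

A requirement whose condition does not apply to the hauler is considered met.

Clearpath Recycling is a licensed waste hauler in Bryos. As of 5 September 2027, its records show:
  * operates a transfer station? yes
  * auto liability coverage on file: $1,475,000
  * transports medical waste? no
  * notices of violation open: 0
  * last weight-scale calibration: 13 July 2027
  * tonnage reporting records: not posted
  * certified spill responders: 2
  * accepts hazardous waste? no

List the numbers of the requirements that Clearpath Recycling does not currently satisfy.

3

1. auto liability coverage $1,475,000 ≥ $1,450,000 → met
2. certified spill responders 2 ≥ 2 → met
3. tonnage reporting records absent → not met
4. notices of violation open 0 ≤ 0 → met
5. condition 'operates a transfer station' holds; weight-scale calibration 54 days ago vs limit 90 → met
6. condition 'accepts hazardous waste' does not hold → requirement n/a → met
7. condition 'transports medical waste' does not hold → requirement n/a → met
Not met: 3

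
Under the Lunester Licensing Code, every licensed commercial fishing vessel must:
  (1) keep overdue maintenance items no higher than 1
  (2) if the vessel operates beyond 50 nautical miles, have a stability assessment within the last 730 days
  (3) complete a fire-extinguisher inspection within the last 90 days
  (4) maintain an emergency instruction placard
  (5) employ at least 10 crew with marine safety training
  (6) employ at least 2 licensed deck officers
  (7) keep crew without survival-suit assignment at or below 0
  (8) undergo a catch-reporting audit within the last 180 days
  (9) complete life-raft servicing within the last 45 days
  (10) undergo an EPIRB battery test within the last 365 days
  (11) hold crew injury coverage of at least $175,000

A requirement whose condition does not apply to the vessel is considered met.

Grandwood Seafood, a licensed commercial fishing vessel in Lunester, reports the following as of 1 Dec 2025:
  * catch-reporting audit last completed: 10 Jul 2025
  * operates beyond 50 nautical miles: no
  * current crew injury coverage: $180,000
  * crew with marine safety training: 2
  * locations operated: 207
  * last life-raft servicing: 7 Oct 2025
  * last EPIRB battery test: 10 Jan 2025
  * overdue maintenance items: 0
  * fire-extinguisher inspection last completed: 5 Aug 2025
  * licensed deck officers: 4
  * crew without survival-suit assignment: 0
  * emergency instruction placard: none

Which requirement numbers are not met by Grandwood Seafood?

1. overdue maintenance items 0 ≤ 1 → met
2. condition 'operates beyond 50 nautical miles' does not hold → requirement n/a → met
3. fire-extinguisher inspection 118 days ago vs limit 90 → not met
4. emergency instruction placard absent → not met
5. crew with marine safety training 2 < 10 → not met
6. licensed deck officers 4 ≥ 2 → met
7. crew without survival-suit assignment 0 ≤ 0 → met
8. catch-reporting audit 144 days ago vs limit 180 → met
9. life-raft servicing 55 days ago vs limit 45 → not met
10. EPIRB battery test 325 days ago vs limit 365 → met
11. crew injury coverage $180,000 ≥ $175,000 → met
Not met: 3, 4, 5, 9

3, 4, 5, 9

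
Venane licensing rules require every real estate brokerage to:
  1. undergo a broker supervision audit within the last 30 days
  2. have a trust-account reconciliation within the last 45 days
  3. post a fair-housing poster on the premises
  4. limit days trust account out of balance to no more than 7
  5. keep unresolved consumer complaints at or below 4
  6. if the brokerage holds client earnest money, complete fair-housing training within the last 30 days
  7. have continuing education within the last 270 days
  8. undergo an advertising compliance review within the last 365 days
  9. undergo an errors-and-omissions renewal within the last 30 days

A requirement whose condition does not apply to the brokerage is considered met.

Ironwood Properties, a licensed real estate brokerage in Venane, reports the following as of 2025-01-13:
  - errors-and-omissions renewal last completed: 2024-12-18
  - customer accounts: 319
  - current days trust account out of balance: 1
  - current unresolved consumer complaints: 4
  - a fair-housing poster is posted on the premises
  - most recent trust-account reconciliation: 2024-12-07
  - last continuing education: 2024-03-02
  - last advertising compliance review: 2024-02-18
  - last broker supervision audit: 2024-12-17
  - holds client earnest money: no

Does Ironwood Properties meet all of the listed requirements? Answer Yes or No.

1. broker supervision audit 27 days ago vs limit 30 → met
2. trust-account reconciliation 37 days ago vs limit 45 → met
3. fair-housing poster present → met
4. days trust account out of balance 1 ≤ 7 → met
5. unresolved consumer complaints 4 ≤ 4 → met
6. condition 'holds client earnest money' does not hold → requirement n/a → met
7. continuing education 317 days ago vs limit 270 → not met
8. advertising compliance review 330 days ago vs limit 365 → met
9. errors-and-omissions renewal 26 days ago vs limit 30 → met
Not met: 7

No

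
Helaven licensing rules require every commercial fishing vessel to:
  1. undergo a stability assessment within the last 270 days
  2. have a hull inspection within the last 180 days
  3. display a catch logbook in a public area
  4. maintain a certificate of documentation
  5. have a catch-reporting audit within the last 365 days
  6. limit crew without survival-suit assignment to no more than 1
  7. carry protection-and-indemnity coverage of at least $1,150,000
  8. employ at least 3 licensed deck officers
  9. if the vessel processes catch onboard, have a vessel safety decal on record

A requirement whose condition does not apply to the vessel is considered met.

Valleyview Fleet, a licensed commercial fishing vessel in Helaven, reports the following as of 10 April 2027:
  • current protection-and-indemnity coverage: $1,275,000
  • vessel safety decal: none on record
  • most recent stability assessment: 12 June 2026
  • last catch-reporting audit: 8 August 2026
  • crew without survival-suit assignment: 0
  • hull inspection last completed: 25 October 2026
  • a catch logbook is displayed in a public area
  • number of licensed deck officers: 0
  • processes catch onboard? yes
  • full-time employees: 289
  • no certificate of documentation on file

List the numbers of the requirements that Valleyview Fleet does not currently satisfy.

1. stability assessment 302 days ago vs limit 270 → not met
2. hull inspection 167 days ago vs limit 180 → met
3. catch logbook present → met
4. certificate of documentation absent → not met
5. catch-reporting audit 245 days ago vs limit 365 → met
6. crew without survival-suit assignment 0 ≤ 1 → met
7. protection-and-indemnity coverage $1,275,000 ≥ $1,150,000 → met
8. licensed deck officers 0 < 3 → not met
9. condition 'processes catch onboard' holds; vessel safety decal absent → not met
Not met: 1, 4, 8, 9

1, 4, 8, 9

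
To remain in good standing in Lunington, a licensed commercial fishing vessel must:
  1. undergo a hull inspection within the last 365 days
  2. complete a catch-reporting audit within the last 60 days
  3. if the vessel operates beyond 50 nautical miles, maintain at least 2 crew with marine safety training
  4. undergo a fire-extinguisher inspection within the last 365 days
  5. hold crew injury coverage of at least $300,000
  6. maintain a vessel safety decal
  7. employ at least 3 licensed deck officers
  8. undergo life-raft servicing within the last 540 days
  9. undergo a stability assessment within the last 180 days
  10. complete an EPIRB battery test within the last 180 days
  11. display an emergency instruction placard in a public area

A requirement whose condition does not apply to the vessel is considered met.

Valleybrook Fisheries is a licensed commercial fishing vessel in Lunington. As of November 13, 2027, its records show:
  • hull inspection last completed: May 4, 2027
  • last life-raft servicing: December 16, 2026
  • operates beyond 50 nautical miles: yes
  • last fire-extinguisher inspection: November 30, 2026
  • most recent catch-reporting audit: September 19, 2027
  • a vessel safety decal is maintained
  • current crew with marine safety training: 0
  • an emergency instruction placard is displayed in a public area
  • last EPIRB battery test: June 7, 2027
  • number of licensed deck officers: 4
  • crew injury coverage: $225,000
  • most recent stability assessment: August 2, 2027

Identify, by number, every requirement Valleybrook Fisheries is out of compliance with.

1. hull inspection 193 days ago vs limit 365 → met
2. catch-reporting audit 55 days ago vs limit 60 → met
3. condition 'operates beyond 50 nautical miles' holds; crew with marine safety training 0 < 2 → not met
4. fire-extinguisher inspection 348 days ago vs limit 365 → met
5. crew injury coverage $225,000 < $300,000 → not met
6. vessel safety decal present → met
7. licensed deck officers 4 ≥ 3 → met
8. life-raft servicing 332 days ago vs limit 540 → met
9. stability assessment 103 days ago vs limit 180 → met
10. EPIRB battery test 159 days ago vs limit 180 → met
11. emergency instruction placard present → met
Not met: 3, 5

3, 5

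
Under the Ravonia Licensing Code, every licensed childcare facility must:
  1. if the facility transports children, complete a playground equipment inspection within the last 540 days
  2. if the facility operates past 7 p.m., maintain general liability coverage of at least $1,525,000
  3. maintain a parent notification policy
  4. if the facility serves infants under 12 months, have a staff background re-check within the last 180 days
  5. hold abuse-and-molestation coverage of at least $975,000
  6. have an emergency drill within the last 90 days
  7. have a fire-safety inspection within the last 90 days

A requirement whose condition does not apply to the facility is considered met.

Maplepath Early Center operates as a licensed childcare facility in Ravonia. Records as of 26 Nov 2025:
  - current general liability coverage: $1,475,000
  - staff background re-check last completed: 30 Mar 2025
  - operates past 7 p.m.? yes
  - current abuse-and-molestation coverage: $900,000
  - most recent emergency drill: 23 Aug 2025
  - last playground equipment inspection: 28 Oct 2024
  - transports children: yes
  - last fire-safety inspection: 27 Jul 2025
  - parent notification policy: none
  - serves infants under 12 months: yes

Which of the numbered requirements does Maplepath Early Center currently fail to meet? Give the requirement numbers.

1. condition 'transports children' holds; playground equipment inspection 394 days ago vs limit 540 → met
2. condition 'operates past 7 p.m.' holds; general liability coverage $1,475,000 < $1,525,000 → not met
3. parent notification policy absent → not met
4. condition 'serves infants under 12 months' holds; staff background re-check 241 days ago vs limit 180 → not met
5. abuse-and-molestation coverage $900,000 < $975,000 → not met
6. emergency drill 95 days ago vs limit 90 → not met
7. fire-safety inspection 122 days ago vs limit 90 → not met
Not met: 2, 3, 4, 5, 6, 7

2, 3, 4, 5, 6, 7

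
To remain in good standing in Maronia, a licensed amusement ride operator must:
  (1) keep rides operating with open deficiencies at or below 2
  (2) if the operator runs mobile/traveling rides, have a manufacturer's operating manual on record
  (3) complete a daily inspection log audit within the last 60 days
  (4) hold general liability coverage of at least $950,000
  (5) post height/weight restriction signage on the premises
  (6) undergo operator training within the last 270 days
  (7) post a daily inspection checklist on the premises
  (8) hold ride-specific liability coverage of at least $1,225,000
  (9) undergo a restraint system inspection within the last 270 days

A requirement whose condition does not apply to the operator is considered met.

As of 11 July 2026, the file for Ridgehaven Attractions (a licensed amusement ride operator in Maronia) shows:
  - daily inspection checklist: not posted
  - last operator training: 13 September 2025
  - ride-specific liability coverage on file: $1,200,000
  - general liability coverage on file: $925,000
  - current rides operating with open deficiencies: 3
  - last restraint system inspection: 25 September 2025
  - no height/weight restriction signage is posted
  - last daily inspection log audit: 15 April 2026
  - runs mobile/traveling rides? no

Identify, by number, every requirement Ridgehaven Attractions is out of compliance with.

1, 3, 4, 5, 6, 7, 8, 9

1. rides operating with open deficiencies 3 > 2 → not met
2. condition 'runs mobile/traveling rides' does not hold → requirement n/a → met
3. daily inspection log audit 87 days ago vs limit 60 → not met
4. general liability coverage $925,000 < $950,000 → not met
5. height/weight restriction signage absent → not met
6. operator training 301 days ago vs limit 270 → not met
7. daily inspection checklist absent → not met
8. ride-specific liability coverage $1,200,000 < $1,225,000 → not met
9. restraint system inspection 289 days ago vs limit 270 → not met
Not met: 1, 3, 4, 5, 6, 7, 8, 9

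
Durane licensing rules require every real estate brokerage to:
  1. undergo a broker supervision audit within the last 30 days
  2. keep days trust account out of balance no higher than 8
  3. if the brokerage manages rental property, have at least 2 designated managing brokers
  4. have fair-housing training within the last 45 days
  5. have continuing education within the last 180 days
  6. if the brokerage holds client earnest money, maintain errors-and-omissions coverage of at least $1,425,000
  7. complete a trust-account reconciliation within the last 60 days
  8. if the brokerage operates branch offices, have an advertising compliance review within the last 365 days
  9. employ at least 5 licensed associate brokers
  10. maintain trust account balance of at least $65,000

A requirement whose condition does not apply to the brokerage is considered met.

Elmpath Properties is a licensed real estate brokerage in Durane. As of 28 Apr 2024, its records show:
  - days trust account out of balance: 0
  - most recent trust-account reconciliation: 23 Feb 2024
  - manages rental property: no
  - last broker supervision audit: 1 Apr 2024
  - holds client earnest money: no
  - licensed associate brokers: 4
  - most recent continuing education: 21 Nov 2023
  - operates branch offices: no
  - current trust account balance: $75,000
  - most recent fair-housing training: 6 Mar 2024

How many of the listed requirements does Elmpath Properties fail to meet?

3

1. broker supervision audit 27 days ago vs limit 30 → met
2. days trust account out of balance 0 ≤ 8 → met
3. condition 'manages rental property' does not hold → requirement n/a → met
4. fair-housing training 53 days ago vs limit 45 → not met
5. continuing education 159 days ago vs limit 180 → met
6. condition 'holds client earnest money' does not hold → requirement n/a → met
7. trust-account reconciliation 65 days ago vs limit 60 → not met
8. condition 'operates branch offices' does not hold → requirement n/a → met
9. licensed associate brokers 4 < 5 → not met
10. trust account balance $75,000 ≥ $65,000 → met
Not met: 3 of 10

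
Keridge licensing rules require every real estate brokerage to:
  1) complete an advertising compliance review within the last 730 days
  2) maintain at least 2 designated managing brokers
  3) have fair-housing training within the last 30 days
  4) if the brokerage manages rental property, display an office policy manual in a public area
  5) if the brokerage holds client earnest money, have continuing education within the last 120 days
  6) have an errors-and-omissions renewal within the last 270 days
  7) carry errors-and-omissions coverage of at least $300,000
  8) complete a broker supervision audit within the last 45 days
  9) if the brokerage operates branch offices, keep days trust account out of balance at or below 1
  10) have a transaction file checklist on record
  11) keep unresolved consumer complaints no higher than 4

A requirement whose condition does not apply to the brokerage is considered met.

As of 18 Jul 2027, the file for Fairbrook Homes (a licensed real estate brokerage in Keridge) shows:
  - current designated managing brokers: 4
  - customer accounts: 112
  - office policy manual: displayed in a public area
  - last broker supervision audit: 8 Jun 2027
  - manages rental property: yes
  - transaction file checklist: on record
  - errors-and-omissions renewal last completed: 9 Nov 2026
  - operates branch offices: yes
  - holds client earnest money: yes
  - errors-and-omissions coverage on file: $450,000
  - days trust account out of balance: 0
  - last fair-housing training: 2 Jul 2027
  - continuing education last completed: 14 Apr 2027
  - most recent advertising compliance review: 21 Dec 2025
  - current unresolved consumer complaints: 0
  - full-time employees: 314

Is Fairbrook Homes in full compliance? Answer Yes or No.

1. advertising compliance review 574 days ago vs limit 730 → met
2. designated managing brokers 4 ≥ 2 → met
3. fair-housing training 16 days ago vs limit 30 → met
4. condition 'manages rental property' holds; office policy manual present → met
5. condition 'holds client earnest money' holds; continuing education 95 days ago vs limit 120 → met
6. errors-and-omissions renewal 251 days ago vs limit 270 → met
7. errors-and-omissions coverage $450,000 ≥ $300,000 → met
8. broker supervision audit 40 days ago vs limit 45 → met
9. condition 'operates branch offices' holds; days trust account out of balance 0 ≤ 1 → met
10. transaction file checklist present → met
11. unresolved consumer complaints 0 ≤ 4 → met
All met.

Yes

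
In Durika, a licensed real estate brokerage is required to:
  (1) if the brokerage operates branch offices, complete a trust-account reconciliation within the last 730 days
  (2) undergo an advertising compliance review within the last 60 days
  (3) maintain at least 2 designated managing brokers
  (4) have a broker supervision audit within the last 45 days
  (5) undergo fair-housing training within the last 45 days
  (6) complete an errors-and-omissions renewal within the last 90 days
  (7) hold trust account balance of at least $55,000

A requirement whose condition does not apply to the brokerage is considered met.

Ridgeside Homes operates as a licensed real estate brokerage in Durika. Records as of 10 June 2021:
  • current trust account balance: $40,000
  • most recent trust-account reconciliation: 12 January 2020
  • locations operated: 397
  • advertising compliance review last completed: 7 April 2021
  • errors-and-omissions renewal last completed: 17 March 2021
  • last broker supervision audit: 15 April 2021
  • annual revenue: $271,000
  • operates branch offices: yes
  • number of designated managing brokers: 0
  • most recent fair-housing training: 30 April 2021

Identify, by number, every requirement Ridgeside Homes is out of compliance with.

1. condition 'operates branch offices' holds; trust-account reconciliation 515 days ago vs limit 730 → met
2. advertising compliance review 64 days ago vs limit 60 → not met
3. designated managing brokers 0 < 2 → not met
4. broker supervision audit 56 days ago vs limit 45 → not met
5. fair-housing training 41 days ago vs limit 45 → met
6. errors-and-omissions renewal 85 days ago vs limit 90 → met
7. trust account balance $40,000 < $55,000 → not met
Not met: 2, 3, 4, 7

2, 3, 4, 7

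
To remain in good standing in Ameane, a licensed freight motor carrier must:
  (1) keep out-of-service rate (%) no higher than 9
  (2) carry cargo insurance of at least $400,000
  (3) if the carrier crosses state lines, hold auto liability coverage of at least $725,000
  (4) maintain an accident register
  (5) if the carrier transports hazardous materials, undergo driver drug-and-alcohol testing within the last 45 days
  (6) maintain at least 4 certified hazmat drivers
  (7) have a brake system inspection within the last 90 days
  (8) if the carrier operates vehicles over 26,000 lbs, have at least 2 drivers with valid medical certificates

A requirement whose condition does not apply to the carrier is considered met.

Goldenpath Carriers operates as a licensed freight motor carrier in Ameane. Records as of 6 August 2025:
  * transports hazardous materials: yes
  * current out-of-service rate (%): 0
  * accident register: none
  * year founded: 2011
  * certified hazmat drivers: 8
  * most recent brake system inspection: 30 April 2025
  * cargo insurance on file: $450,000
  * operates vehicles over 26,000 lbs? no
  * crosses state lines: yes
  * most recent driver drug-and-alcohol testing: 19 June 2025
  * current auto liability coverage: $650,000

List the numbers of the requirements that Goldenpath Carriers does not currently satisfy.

3, 4, 5, 7

1. out-of-service rate (%) 0 ≤ 9 → met
2. cargo insurance $450,000 ≥ $400,000 → met
3. condition 'crosses state lines' holds; auto liability coverage $650,000 < $725,000 → not met
4. accident register absent → not met
5. condition 'transports hazardous materials' holds; driver drug-and-alcohol testing 48 days ago vs limit 45 → not met
6. certified hazmat drivers 8 ≥ 4 → met
7. brake system inspection 98 days ago vs limit 90 → not met
8. condition 'operates vehicles over 26,000 lbs' does not hold → requirement n/a → met
Not met: 3, 4, 5, 7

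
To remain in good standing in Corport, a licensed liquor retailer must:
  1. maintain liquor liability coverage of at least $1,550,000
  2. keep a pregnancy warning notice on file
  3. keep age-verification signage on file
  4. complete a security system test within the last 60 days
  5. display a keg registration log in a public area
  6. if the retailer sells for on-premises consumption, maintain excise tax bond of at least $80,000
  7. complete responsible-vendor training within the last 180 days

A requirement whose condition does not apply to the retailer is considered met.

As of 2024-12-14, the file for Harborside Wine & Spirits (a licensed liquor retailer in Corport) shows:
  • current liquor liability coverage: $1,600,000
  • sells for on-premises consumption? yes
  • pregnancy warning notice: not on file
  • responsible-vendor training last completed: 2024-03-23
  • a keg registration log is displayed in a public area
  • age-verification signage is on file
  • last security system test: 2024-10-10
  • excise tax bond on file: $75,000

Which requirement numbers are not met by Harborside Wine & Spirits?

2, 4, 6, 7

1. liquor liability coverage $1,600,000 ≥ $1,550,000 → met
2. pregnancy warning notice absent → not met
3. age-verification signage present → met
4. security system test 65 days ago vs limit 60 → not met
5. keg registration log present → met
6. condition 'sells for on-premises consumption' holds; excise tax bond $75,000 < $80,000 → not met
7. responsible-vendor training 266 days ago vs limit 180 → not met
Not met: 2, 4, 6, 7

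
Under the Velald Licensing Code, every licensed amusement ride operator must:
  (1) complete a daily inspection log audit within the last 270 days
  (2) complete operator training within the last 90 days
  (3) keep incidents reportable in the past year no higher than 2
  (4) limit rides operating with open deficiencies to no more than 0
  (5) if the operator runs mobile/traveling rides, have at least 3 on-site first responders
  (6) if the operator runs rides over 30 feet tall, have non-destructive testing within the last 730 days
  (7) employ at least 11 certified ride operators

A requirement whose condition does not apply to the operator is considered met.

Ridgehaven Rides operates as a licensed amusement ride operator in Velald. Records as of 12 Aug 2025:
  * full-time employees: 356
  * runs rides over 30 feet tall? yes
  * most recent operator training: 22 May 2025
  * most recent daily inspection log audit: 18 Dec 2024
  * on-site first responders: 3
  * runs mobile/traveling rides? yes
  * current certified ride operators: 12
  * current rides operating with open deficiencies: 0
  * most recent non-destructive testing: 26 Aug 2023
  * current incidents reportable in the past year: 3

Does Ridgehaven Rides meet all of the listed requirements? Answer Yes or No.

No

1. daily inspection log audit 237 days ago vs limit 270 → met
2. operator training 82 days ago vs limit 90 → met
3. incidents reportable in the past year 3 > 2 → not met
4. rides operating with open deficiencies 0 ≤ 0 → met
5. condition 'runs mobile/traveling rides' holds; on-site first responders 3 ≥ 3 → met
6. condition 'runs rides over 30 feet tall' holds; non-destructive testing 717 days ago vs limit 730 → met
7. certified ride operators 12 ≥ 11 → met
Not met: 3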